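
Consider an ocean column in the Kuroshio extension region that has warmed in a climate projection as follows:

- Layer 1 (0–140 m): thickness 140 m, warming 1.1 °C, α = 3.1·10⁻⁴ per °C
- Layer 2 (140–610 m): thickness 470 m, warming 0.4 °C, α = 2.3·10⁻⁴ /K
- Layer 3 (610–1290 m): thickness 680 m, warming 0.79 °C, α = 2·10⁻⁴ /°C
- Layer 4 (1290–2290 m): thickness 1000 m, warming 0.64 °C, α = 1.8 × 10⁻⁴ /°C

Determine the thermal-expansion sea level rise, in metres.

0.314 m of thermosteric rise

0–140 m: 140 × 3.1×10⁻⁴ × 1.1 = 0.04774 m
0.4 × 470 × 2.3×10⁻⁴ = 0.04324 m
680 × 2×10⁻⁴ × 0.79 = 0.10744 m
0.64 × 1.8×10⁻⁴ × 1000 = 0.11520 m
Δh = 0.04774 + 0.04324 + 0.10744 + 0.11520 = 0.31362 m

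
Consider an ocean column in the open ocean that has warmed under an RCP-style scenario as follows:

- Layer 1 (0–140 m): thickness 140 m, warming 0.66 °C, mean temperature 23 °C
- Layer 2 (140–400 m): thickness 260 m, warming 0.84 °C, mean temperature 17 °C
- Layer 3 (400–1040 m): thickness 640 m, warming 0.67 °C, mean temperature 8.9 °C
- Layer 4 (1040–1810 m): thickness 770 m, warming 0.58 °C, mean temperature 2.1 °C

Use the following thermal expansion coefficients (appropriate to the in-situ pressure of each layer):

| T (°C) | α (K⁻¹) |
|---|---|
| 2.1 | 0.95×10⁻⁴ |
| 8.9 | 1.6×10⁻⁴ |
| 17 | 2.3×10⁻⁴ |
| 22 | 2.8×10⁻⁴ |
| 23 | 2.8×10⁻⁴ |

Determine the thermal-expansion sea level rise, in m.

Layer 1 at 23 °C → α = 2.8×10⁻⁴ K⁻¹
Layer 2 at 17 °C → α = 2.3×10⁻⁴ K⁻¹
Layer 3 at 8.9 °C → α = 1.6×10⁻⁴ K⁻¹
Layer 4 at 2.1 °C → α = 0.95×10⁻⁴ K⁻¹
140 × 0.66 × 2.8×10⁻⁴ = 0.025872 m
Layer 2: 260 × 2.3×10⁻⁴ × 0.84 = 0.050232 m
Layer 3: 640 × 1.6×10⁻⁴ × 0.67 = 0.068608 m
770 × 0.58 × 0.95×10⁻⁴ = 0.042427 m
Δh = 0.025872 + 0.050232 + 0.068608 + 0.042427 = 0.187139 m ≈ 0.19 m

0.19 m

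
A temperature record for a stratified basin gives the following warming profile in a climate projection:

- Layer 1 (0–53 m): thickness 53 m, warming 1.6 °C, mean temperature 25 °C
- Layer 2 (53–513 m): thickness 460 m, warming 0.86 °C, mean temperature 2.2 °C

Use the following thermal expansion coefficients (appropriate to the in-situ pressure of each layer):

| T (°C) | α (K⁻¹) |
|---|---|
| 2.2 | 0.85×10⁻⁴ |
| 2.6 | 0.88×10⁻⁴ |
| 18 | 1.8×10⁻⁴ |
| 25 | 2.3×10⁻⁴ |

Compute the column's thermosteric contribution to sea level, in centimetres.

5.3 cm of thermosteric rise

Layer 1 at 25 °C → α = 2.3×10⁻⁴ K⁻¹
Layer 2 at 2.2 °C → α = 0.85×10⁻⁴ K⁻¹
0–53 m: 2.3×10⁻⁴ × 1.6 × 53 = 0.019504 m
53–513 m: 460 × 0.86 × 0.85×10⁻⁴ = 0.033626 m
Δh = 0.019504 + 0.033626 = 0.05313 m ≈ 5.3 cm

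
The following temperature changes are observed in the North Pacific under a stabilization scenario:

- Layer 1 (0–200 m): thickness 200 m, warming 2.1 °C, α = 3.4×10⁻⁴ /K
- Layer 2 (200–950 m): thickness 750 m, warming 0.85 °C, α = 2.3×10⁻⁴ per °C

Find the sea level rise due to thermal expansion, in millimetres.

3.4×10⁻⁴ × 2.1 × 200 = 0.14280 m
200–950 m: 0.85 × 750 × 2.3×10⁻⁴ = 0.146625 m
Δh = 0.14280 + 0.146625 = 0.289425 m

Δh = 289 mm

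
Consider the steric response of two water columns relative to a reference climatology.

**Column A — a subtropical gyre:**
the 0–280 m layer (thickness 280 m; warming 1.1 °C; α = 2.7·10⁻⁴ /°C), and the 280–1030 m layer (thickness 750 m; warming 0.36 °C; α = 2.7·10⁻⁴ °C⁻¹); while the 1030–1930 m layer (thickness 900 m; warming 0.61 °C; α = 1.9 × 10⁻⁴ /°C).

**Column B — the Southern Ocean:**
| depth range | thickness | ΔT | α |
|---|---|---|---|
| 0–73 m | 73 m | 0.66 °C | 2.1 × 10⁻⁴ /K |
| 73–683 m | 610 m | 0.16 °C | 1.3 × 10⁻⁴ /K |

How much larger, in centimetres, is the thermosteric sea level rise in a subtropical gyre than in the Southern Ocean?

A 0–280 m: 1.1 × 280 × 2.7×10⁻⁴ = 0.08316 m
A 2.7×10⁻⁴ × 0.36 × 750 = 0.07290 m
A 1030–1930 m: 1.9×10⁻⁴ × 900 × 0.61 = 0.10431 m
A total: 0.26037 m
B 2.1×10⁻⁴ × 0.66 × 73 = 0.0101178 m
B 610 × 1.3×10⁻⁴ × 0.16 = 0.012688 m
B total: 0.0228058 m
Difference: 0.26037 − 0.0228058 = 0.2375642 m

23.8 cm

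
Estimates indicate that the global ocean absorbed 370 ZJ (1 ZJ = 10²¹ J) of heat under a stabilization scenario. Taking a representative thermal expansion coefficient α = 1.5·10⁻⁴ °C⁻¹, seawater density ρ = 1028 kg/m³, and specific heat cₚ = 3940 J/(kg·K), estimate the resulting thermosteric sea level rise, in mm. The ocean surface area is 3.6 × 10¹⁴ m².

about 38.1 mm

Per unit area: Q = 370×10²¹ / (3.6×10¹⁴) ≈ 1.028×10⁹ J/m²
Δh = αQ/(ρcₚ) = 1.5×10⁻⁴ × 1.028×10⁹ / (1028 × 3940) ≈ 0.038071 m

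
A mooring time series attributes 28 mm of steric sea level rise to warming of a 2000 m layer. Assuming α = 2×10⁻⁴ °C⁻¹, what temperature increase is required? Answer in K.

about 0.070 K

ΔT = Δh/(αH) = 0.028 / (2×10⁻⁴ × 2000) = 0.07000 K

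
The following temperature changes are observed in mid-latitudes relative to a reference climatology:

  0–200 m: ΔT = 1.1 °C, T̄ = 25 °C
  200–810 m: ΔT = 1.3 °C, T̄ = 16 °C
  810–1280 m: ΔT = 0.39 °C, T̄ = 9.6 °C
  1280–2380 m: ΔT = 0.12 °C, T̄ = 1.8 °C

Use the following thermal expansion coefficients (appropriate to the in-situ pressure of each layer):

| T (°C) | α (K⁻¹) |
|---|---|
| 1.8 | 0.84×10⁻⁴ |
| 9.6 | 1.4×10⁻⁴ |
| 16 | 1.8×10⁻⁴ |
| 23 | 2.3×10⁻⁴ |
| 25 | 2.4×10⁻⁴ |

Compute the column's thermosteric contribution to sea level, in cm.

Layer 1 at 25 °C → α = 2.4×10⁻⁴ K⁻¹
Layer 2 at 16 °C → α = 1.8×10⁻⁴ K⁻¹
Layer 3 at 9.6 °C → α = 1.4×10⁻⁴ K⁻¹
Layer 4 at 1.8 °C → α = 0.84×10⁻⁴ K⁻¹
0–200 m: 200 × 2.4×10⁻⁴ × 1.1 = 0.05280 m
1.3 × 1.8×10⁻⁴ × 610 = 0.14274 m
Layer 3: 1.4×10⁻⁴ × 470 × 0.39 = 0.025662 m
1100 × 0.12 × 0.84×10⁻⁴ = 0.011088 m
Δh = 0.05280 + 0.14274 + 0.025662 + 0.011088 = 0.23229 m

Δh ≈ 23.2 cm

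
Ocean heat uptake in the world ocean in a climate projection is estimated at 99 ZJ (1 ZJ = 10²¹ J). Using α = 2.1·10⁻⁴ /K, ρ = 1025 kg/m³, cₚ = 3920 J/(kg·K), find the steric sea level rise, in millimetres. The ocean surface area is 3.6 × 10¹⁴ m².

Per unit area: Q = 99×10²¹ / (3.6×10¹⁴) = 2.75×10⁸ J/m²
Δh = αQ/(ρcₚ) = 2.1×10⁻⁴ × 2.75×10⁸ / (1025 × 3920) ≈ 0.014373 m

Δh ≈ 14.4 mm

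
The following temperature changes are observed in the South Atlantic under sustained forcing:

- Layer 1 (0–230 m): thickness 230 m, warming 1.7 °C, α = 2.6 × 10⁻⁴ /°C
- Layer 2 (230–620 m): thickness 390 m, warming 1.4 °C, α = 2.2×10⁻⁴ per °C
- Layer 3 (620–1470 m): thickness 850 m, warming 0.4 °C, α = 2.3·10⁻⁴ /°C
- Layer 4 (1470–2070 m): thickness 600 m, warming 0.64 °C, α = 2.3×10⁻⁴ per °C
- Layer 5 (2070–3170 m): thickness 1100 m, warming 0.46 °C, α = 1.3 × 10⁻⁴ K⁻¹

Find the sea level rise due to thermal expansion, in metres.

0–230 m: 1.7 × 230 × 2.6×10⁻⁴ = 0.10166 m
230–620 m: 1.4 × 2.2×10⁻⁴ × 390 = 0.12012 m
Layer 3: 850 × 2.3×10⁻⁴ × 0.4 = 0.07820 m
600 × 0.64 × 2.3×10⁻⁴ = 0.08832 m
Layer 5: 1100 × 0.46 × 1.3×10⁻⁴ = 0.06578 m
Δh = 0.10166 + 0.12012 + 0.07820 + 0.08832 + 0.06578 = 0.45408 m

0.454 m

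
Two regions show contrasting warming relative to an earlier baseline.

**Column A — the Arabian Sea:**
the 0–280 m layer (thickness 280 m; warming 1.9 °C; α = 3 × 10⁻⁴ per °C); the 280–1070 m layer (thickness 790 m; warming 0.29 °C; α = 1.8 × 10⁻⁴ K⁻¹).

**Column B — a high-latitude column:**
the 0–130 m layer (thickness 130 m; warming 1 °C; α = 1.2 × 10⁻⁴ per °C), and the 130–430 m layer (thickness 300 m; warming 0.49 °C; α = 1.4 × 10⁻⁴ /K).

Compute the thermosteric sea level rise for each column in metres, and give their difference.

A 280 × 3×10⁻⁴ × 1.9 = 0.15960 m
A 1.8×10⁻⁴ × 790 × 0.29 = 0.041238 m
A total: 0.200838 m
B 1 × 1.2×10⁻⁴ × 130 = 0.01560 m
B 300 × 1.4×10⁻⁴ × 0.49 = 0.02058 m
B total: 0.03618 m
Difference: 0.200838 − 0.03618 = 0.164658 m

A: 0.201 m; B: 0.0362 m; difference 0.165 m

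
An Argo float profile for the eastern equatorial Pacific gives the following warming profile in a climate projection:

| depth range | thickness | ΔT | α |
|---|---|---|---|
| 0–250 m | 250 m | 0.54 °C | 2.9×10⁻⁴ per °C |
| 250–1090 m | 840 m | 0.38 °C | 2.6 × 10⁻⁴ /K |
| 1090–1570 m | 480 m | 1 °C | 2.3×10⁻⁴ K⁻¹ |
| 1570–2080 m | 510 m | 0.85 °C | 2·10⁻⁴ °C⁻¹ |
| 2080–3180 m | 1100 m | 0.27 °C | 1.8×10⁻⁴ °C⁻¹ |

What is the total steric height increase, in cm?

Δh ≈ 37.3 cm

Layer 1: 250 × 0.54 × 2.9×10⁻⁴ = 0.03915 m
0.38 × 840 × 2.6×10⁻⁴ = 0.082992 m
1090–1570 m: 2.3×10⁻⁴ × 1 × 480 = 0.11040 m
0.85 × 2×10⁻⁴ × 510 = 0.08670 m
1100 × 1.8×10⁻⁴ × 0.27 = 0.05346 m
Δh = 0.03915 + 0.082992 + 0.11040 + 0.08670 + 0.05346 = 0.372702 m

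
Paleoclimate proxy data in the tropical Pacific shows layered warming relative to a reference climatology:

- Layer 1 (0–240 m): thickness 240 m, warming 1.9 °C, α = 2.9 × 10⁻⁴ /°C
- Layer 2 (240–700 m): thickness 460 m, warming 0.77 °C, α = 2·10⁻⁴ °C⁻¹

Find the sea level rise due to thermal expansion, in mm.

0–240 m: 1.9 × 2.9×10⁻⁴ × 240 = 0.13224 m
240–700 m: 2×10⁻⁴ × 0.77 × 460 = 0.07084 m
Δh = 0.13224 + 0.07084 = 0.20308 m

200 mm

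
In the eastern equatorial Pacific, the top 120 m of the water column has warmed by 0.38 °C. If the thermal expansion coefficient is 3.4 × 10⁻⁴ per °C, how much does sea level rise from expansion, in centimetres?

1.55 cm

Δh = αΔT·H = 3.4×10⁻⁴ × 0.38 × 120 = 0.015504 m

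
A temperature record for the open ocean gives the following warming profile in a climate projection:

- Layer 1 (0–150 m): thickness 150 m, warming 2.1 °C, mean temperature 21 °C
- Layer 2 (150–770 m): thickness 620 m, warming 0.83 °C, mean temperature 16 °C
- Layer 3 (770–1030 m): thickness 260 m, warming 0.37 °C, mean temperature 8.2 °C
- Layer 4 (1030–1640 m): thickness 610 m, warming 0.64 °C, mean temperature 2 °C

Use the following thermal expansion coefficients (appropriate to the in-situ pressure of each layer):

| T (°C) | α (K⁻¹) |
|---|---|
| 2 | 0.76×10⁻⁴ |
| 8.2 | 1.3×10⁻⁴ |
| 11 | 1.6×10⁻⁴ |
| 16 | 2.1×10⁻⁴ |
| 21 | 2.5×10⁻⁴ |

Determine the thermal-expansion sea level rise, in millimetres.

229 mm of thermosteric rise

Layer 1 at 21 °C → α = 2.5×10⁻⁴ K⁻¹
Layer 2 at 16 °C → α = 2.1×10⁻⁴ K⁻¹
Layer 3 at 8.2 °C → α = 1.3×10⁻⁴ K⁻¹
Layer 4 at 2 °C → α = 0.76×10⁻⁴ K⁻¹
0–150 m: 2.1 × 150 × 2.5×10⁻⁴ = 0.07875 m
150–770 m: 620 × 2.1×10⁻⁴ × 0.83 = 0.108066 m
0.37 × 1.3×10⁻⁴ × 260 = 0.012506 m
0.64 × 610 × 0.76×10⁻⁴ = 0.0296704 m
Δh = 0.07875 + 0.108066 + 0.012506 + 0.0296704 = 0.2289924 m ≈ 229 mm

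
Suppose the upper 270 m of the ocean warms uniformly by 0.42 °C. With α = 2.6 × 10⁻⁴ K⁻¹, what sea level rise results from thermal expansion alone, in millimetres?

29 mm

Δh = αΔT·H = 2.6×10⁻⁴ × 0.42 × 270 = 0.029484 m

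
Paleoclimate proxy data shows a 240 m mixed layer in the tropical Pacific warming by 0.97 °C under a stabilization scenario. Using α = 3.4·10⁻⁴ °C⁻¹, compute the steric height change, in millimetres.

Δh = αΔT·H = 3.4×10⁻⁴ × 0.97 × 240 = 0.079152 m

about 79.2 mm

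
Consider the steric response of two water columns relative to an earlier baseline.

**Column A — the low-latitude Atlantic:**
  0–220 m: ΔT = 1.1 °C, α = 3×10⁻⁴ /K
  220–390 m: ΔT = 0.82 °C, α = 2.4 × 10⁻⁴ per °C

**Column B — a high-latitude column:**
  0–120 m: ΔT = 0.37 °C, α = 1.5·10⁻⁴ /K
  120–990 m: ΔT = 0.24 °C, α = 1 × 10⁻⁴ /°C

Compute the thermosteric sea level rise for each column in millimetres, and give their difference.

Δh_A ≈ 106 mm, Δh_B ≈ 27.5 mm; difference ≈ 78.5 mm

A 1.1 × 220 × 3×10⁻⁴ = 0.07260 m
A Layer 2: 2.4×10⁻⁴ × 170 × 0.82 = 0.033456 m
A total: 0.106056 m
B 0–120 m: 0.37 × 1.5×10⁻⁴ × 120 = 0.00666 m
B 120–990 m: 1×10⁻⁴ × 0.24 × 870 = 0.02088 m
B total: 0.02754 m
Difference: 0.106056 − 0.02754 = 0.078516 m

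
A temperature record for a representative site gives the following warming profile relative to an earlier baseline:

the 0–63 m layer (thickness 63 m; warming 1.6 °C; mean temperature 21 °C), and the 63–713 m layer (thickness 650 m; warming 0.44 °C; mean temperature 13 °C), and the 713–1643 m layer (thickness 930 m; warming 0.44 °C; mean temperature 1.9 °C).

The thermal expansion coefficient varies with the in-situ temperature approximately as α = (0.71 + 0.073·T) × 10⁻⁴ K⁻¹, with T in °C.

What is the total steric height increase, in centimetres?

Layer 1: α = (0.71 + 0.073×21)×10⁻⁴ = 2.243×10⁻⁴ K⁻¹
Layer 2: α = (0.71 + 0.073×13)×10⁻⁴ = 1.659×10⁻⁴ K⁻¹
Layer 3: α = (0.71 + 0.073×1.9)×10⁻⁴ = 0.8487×10⁻⁴ K⁻¹
0–63 m: 63 × 2.243×10⁻⁴ × 1.6 = 0.02260944 m
Layer 2: 650 × 1.659×10⁻⁴ × 0.44 = 0.0474474 m
713–1643 m: 0.44 × 930 × 0.8487×10⁻⁴ = 0.034728804 m
Δh = 0.02260944 + 0.0474474 + 0.034728804 = 0.104785644 m

about 10 cm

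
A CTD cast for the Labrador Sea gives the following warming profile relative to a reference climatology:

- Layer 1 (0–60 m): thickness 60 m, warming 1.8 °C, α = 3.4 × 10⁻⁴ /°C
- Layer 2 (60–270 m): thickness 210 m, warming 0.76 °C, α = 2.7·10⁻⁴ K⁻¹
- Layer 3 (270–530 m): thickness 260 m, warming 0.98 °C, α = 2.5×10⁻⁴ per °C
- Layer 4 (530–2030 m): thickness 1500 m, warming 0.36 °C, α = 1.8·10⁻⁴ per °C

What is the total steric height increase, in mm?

Δh = 241 mm

0–60 m: 3.4×10⁻⁴ × 60 × 1.8 = 0.03672 m
60–270 m: 2.7×10⁻⁴ × 0.76 × 210 = 0.043092 m
270–530 m: 2.5×10⁻⁴ × 0.98 × 260 = 0.06370 m
530–2030 m: 1500 × 1.8×10⁻⁴ × 0.36 = 0.09720 m
Δh = 0.03672 + 0.043092 + 0.06370 + 0.09720 = 0.240712 m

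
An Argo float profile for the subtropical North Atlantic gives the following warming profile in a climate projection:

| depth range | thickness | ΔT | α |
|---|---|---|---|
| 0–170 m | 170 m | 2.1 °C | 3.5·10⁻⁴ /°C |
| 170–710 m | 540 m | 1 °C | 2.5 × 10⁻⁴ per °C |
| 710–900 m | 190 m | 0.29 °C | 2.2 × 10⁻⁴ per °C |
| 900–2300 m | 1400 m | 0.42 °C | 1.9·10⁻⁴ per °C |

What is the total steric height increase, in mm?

0–170 m: 2.1 × 3.5×10⁻⁴ × 170 = 0.12495 m
Layer 2: 540 × 2.5×10⁻⁴ × 1 = 0.13500 m
2.2×10⁻⁴ × 190 × 0.29 = 0.012122 m
900–2300 m: 1.9×10⁻⁴ × 0.42 × 1400 = 0.11172 m
Δh = 0.12495 + 0.13500 + 0.012122 + 0.11172 = 0.383792 m

384 mm of thermosteric rise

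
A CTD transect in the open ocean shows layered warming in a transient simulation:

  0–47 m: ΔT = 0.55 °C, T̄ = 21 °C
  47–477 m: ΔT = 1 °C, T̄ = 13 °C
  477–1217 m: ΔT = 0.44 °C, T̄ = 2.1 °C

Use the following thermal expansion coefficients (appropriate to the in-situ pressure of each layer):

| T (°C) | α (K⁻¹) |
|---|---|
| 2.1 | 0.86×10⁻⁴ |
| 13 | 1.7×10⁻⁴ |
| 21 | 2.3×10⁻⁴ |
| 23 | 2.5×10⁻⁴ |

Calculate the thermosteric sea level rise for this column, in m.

Δh ≈ 0.107 m

Layer 1 at 21 °C → α = 2.3×10⁻⁴ K⁻¹
Layer 2 at 13 °C → α = 1.7×10⁻⁴ K⁻¹
Layer 3 at 2.1 °C → α = 0.86×10⁻⁴ K⁻¹
2.3×10⁻⁴ × 0.55 × 47 = 0.0059455 m
47–477 m: 1.7×10⁻⁴ × 430 × 1 = 0.07310 m
477–1217 m: 740 × 0.86×10⁻⁴ × 0.44 = 0.0280016 m
Δh = 0.0059455 + 0.07310 + 0.0280016 = 0.1070471 m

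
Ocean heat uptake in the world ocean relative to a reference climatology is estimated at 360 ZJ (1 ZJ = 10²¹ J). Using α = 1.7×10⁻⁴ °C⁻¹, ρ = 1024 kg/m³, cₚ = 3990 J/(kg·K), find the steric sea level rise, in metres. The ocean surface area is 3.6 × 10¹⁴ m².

Per unit area: Q = 360×10²¹ / (3.6×10¹⁴) = 1×10⁹ J/m²
Δh = αQ/(ρcₚ) = 1.7×10⁻⁴ × 1×10⁹ / (1024 × 3990) ≈ 0.041608 m

Δh = 0.0416 m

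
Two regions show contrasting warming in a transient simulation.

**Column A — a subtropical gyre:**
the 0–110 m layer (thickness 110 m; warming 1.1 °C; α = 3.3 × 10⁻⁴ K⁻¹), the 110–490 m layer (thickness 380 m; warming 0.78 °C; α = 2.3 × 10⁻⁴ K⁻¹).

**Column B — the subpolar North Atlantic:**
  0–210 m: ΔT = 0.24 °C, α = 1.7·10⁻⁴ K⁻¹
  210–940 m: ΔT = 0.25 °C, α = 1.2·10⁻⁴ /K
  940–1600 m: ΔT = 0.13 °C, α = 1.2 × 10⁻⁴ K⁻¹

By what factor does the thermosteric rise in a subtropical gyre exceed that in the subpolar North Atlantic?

a factor of 2.65

A 0–110 m: 110 × 1.1 × 3.3×10⁻⁴ = 0.03993 m
A Layer 2: 2.3×10⁻⁴ × 0.78 × 380 = 0.068172 m
A total: 0.108102 m
B Layer 1: 1.7×10⁻⁴ × 210 × 0.24 = 0.008568 m
B 0.25 × 730 × 1.2×10⁻⁴ = 0.02190 m
B 0.13 × 1.2×10⁻⁴ × 660 = 0.010296 m
B total: 0.040764 m
Ratio: 0.108102 / 0.040764 ≈ 2.652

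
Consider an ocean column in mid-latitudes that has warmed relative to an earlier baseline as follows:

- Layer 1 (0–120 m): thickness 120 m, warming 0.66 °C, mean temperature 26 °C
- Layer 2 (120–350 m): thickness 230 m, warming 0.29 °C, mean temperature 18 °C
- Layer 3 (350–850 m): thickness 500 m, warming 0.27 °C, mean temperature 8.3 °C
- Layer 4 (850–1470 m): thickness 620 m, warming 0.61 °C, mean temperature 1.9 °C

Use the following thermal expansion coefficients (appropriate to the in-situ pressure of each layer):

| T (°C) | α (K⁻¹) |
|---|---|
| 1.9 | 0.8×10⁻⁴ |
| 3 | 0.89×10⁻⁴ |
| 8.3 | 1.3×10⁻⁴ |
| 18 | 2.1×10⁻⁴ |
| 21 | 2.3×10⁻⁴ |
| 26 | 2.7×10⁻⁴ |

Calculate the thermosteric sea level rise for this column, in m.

about 0.083 m

Layer 1 at 26 °C → α = 2.7×10⁻⁴ K⁻¹
Layer 2 at 18 °C → α = 2.1×10⁻⁴ K⁻¹
Layer 3 at 8.3 °C → α = 1.3×10⁻⁴ K⁻¹
Layer 4 at 1.9 °C → α = 0.8×10⁻⁴ K⁻¹
2.7×10⁻⁴ × 0.66 × 120 = 0.021384 m
Layer 2: 0.29 × 2.1×10⁻⁴ × 230 = 0.014007 m
0.27 × 1.3×10⁻⁴ × 500 = 0.01755 m
850–1470 m: 620 × 0.61 × 0.8×10⁻⁴ = 0.030256 m
Δh = 0.021384 + 0.014007 + 0.01755 + 0.030256 = 0.083197 m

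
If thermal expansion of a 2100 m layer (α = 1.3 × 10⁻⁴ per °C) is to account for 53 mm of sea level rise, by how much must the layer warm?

ΔT = Δh/(αH) = 0.053 / (1.3×10⁻⁴ × 2100) ≈ 0.1941 K

ΔT ≈ 0.194 K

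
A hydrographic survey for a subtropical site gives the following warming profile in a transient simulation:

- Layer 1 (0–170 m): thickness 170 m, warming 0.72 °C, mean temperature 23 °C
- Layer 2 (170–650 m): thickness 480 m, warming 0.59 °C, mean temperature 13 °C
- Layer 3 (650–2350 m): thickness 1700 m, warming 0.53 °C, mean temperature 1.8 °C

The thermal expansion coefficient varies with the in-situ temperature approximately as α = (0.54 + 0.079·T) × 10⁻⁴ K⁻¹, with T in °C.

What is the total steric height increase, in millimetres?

Layer 1: α = (0.54 + 0.079×23)×10⁻⁴ = 2.357×10⁻⁴ K⁻¹
Layer 2: α = (0.54 + 0.079×13)×10⁻⁴ = 1.567×10⁻⁴ K⁻¹
Layer 3: α = (0.54 + 0.079×1.8)×10⁻⁴ = 0.6822×10⁻⁴ K⁻¹
Layer 1: 0.72 × 2.357×10⁻⁴ × 170 = 0.02884968 m
Layer 2: 0.59 × 1.567×10⁻⁴ × 480 = 0.04437744 m
0.6822×10⁻⁴ × 0.53 × 1700 = 0.06146622 m
Δh = 0.02884968 + 0.04437744 + 0.06146622 = 0.13469334 m ≈ 135 mm

Δh = 135 mm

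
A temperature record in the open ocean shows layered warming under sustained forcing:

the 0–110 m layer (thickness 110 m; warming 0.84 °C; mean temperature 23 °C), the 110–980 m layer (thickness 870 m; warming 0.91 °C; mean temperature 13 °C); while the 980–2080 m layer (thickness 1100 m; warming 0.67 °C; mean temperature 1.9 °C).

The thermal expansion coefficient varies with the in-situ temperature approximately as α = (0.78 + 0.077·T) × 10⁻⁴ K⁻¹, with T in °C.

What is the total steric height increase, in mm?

Layer 1: α = (0.78 + 0.077×23)×10⁻⁴ = 2.551×10⁻⁴ K⁻¹
Layer 2: α = (0.78 + 0.077×13)×10⁻⁴ = 1.781×10⁻⁴ K⁻¹
Layer 3: α = (0.78 + 0.077×1.9)×10⁻⁴ = 0.9263×10⁻⁴ K⁻¹
Layer 1: 2.551×10⁻⁴ × 110 × 0.84 = 0.02357124 m
Layer 2: 1.781×10⁻⁴ × 0.91 × 870 = 0.14100177 m
Layer 3: 1100 × 0.9263×10⁻⁴ × 0.67 = 0.06826831 m
Δh = 0.02357124 + 0.14100177 + 0.06826831 = 0.23284132 m

Δh ≈ 233 mm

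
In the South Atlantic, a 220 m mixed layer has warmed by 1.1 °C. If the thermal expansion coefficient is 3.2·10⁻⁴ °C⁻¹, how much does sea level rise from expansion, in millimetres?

Δh = αΔT·H = 3.2×10⁻⁴ × 1.1 × 220 = 0.07744 m

77.4 mm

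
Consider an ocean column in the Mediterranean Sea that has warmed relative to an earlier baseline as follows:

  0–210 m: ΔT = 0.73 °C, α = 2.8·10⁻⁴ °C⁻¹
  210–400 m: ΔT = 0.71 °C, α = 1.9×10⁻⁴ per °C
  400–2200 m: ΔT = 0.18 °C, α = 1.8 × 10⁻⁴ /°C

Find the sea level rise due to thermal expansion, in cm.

about 12.7 cm

0–210 m: 0.73 × 210 × 2.8×10⁻⁴ = 0.042924 m
1.9×10⁻⁴ × 190 × 0.71 = 0.025631 m
0.18 × 1.8×10⁻⁴ × 1800 = 0.05832 m
Δh = 0.042924 + 0.025631 + 0.05832 = 0.126875 m ≈ 12.7 cm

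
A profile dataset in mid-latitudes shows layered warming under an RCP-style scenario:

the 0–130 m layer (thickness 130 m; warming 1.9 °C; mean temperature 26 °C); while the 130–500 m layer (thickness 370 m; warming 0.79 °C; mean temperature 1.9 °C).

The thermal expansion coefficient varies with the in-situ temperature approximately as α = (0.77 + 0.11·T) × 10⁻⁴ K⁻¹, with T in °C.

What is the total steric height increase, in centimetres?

11.8 cm

Layer 1: α = (0.77 + 0.11×26)×10⁻⁴ = 3.63×10⁻⁴ K⁻¹
Layer 2: α = (0.77 + 0.11×1.9)×10⁻⁴ = 0.979×10⁻⁴ K⁻¹
0–130 m: 3.63×10⁻⁴ × 1.9 × 130 = 0.089661 m
Layer 2: 370 × 0.979×10⁻⁴ × 0.79 = 0.02861617 m
Δh = 0.089661 + 0.02861617 = 0.11827717 m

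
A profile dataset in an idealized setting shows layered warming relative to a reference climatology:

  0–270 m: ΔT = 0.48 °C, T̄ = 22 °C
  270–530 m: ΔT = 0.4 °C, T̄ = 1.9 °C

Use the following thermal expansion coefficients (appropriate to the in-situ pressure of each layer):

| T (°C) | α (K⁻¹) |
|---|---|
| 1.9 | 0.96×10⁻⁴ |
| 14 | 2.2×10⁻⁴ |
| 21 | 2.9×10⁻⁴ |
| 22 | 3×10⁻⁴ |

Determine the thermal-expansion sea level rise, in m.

about 0.0489 m

Layer 1 at 22 °C → α = 3×10⁻⁴ K⁻¹
Layer 2 at 1.9 °C → α = 0.96×10⁻⁴ K⁻¹
Layer 1: 0.48 × 270 × 3×10⁻⁴ = 0.03888 m
270–530 m: 0.4 × 0.96×10⁻⁴ × 260 = 0.009984 m
Δh = 0.03888 + 0.009984 = 0.048864 m ≈ 0.0489 m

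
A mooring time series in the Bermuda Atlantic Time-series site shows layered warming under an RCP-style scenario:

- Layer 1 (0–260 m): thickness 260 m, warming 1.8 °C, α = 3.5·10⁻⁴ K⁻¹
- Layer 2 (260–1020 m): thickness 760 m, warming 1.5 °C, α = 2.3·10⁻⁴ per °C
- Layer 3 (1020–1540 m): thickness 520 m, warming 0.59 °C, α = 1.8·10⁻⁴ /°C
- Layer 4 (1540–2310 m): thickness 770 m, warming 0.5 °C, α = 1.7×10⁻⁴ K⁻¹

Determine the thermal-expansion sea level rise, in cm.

Δh ≈ 54.7 cm

0–260 m: 260 × 3.5×10⁻⁴ × 1.8 = 0.16380 m
2.3×10⁻⁴ × 1.5 × 760 = 0.26220 m
Layer 3: 520 × 1.8×10⁻⁴ × 0.59 = 0.055224 m
1540–2310 m: 770 × 0.5 × 1.7×10⁻⁴ = 0.06545 m
Δh = 0.16380 + 0.26220 + 0.055224 + 0.06545 = 0.546674 m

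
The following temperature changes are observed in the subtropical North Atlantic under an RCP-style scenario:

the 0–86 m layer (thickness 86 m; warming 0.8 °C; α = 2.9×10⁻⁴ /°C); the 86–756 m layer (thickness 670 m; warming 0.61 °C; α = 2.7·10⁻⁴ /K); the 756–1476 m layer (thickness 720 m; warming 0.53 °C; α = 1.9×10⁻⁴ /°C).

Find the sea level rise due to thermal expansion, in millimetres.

about 200 mm

0.8 × 86 × 2.9×10⁻⁴ = 0.019952 m
Layer 2: 670 × 0.61 × 2.7×10⁻⁴ = 0.110349 m
Layer 3: 0.53 × 1.9×10⁻⁴ × 720 = 0.072504 m
Δh = 0.019952 + 0.110349 + 0.072504 = 0.202805 m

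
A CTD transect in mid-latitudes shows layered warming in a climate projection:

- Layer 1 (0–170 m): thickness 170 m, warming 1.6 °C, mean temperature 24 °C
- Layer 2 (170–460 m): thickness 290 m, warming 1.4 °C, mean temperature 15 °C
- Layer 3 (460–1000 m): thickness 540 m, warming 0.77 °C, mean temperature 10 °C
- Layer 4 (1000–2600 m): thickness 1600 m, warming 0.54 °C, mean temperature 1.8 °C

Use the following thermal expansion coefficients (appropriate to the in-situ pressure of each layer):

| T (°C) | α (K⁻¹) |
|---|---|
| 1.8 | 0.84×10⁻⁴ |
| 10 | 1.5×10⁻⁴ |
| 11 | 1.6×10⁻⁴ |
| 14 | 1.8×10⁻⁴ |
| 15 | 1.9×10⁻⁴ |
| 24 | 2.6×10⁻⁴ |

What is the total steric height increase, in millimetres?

283 mm of thermosteric rise

Layer 1 at 24 °C → α = 2.6×10⁻⁴ K⁻¹
Layer 2 at 15 °C → α = 1.9×10⁻⁴ K⁻¹
Layer 3 at 10 °C → α = 1.5×10⁻⁴ K⁻¹
Layer 4 at 1.8 °C → α = 0.84×10⁻⁴ K⁻¹
1.6 × 170 × 2.6×10⁻⁴ = 0.07072 m
170–460 m: 1.4 × 1.9×10⁻⁴ × 290 = 0.07714 m
Layer 3: 540 × 0.77 × 1.5×10⁻⁴ = 0.06237 m
1600 × 0.54 × 0.84×10⁻⁴ = 0.072576 m
Δh = 0.07072 + 0.07714 + 0.06237 + 0.072576 = 0.282806 m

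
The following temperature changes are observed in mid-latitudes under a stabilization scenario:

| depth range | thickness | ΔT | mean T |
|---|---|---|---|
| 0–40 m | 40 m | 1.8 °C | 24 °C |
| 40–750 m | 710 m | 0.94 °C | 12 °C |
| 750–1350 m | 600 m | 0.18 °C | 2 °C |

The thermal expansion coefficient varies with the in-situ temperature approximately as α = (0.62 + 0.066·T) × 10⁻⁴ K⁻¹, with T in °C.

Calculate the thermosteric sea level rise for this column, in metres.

Layer 1: α = (0.62 + 0.066×24)×10⁻⁴ = 2.204×10⁻⁴ K⁻¹
Layer 2: α = (0.62 + 0.066×12)×10⁻⁴ = 1.412×10⁻⁴ K⁻¹
Layer 3: α = (0.62 + 0.066×2)×10⁻⁴ = 0.752×10⁻⁴ K⁻¹
2.204×10⁻⁴ × 40 × 1.8 = 0.0158688 m
710 × 0.94 × 1.412×10⁻⁴ = 0.09423688 m
0.18 × 600 × 0.752×10⁻⁴ = 0.0081216 m
Δh = 0.0158688 + 0.09423688 + 0.0081216 = 0.11822728 m

0.12 m of thermosteric rise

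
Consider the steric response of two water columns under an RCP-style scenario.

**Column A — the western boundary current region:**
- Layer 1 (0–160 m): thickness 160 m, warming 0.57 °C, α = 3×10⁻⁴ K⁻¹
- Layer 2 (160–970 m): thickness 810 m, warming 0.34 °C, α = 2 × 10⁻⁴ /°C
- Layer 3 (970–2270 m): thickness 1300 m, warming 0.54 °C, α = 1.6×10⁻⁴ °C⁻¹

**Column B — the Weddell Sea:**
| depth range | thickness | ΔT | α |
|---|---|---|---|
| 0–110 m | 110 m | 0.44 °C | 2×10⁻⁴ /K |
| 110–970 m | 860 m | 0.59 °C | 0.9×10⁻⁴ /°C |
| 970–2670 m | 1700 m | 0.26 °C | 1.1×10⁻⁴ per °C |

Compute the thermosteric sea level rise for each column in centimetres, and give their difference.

Δh_A ≈ 19.5 cm, Δh_B ≈ 10.4 cm; difference ≈ 9.08 cm

A Layer 1: 160 × 3×10⁻⁴ × 0.57 = 0.02736 m
A Layer 2: 2×10⁻⁴ × 810 × 0.34 = 0.05508 m
A 970–2270 m: 1.6×10⁻⁴ × 0.54 × 1300 = 0.11232 m
A total: 0.19476 m
B 0–110 m: 2×10⁻⁴ × 0.44 × 110 = 0.00968 m
B 860 × 0.59 × 0.9×10⁻⁴ = 0.045666 m
B Layer 3: 1.1×10⁻⁴ × 0.26 × 1700 = 0.04862 m
B total: 0.103966 m
Difference: 0.19476 − 0.103966 = 0.090794 m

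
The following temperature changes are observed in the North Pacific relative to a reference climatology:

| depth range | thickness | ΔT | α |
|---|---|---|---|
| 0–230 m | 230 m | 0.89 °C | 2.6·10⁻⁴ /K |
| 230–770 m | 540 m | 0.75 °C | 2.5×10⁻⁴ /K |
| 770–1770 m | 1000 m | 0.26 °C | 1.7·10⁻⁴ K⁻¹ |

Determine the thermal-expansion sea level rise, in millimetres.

0–230 m: 2.6×10⁻⁴ × 0.89 × 230 = 0.053222 m
0.75 × 2.5×10⁻⁴ × 540 = 0.10125 m
770–1770 m: 0.26 × 1000 × 1.7×10⁻⁴ = 0.04420 m
Δh = 0.053222 + 0.10125 + 0.04420 = 0.198672 m

199 mm of thermosteric rise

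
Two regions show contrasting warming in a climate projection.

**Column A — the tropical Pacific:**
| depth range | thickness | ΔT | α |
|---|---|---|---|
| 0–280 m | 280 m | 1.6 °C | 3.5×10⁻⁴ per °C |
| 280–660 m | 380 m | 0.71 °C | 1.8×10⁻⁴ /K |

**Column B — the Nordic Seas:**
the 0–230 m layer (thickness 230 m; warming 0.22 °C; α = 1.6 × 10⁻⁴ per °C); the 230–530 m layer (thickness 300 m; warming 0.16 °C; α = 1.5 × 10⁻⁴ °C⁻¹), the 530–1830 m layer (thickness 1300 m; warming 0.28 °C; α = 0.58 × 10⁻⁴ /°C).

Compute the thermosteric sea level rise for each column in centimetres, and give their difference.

A Layer 1: 280 × 1.6 × 3.5×10⁻⁴ = 0.15680 m
A Layer 2: 0.71 × 380 × 1.8×10⁻⁴ = 0.048564 m
A total: 0.205364 m
B Layer 1: 0.22 × 1.6×10⁻⁴ × 230 = 0.008096 m
B 300 × 1.5×10⁻⁴ × 0.16 = 0.00720 m
B 530–1830 m: 0.28 × 0.58×10⁻⁴ × 1300 = 0.021112 m
B total: 0.036408 m
Difference: 0.205364 − 0.036408 = 0.168956 m

Δh_A ≈ 20.5 cm, Δh_B ≈ 3.64 cm; difference ≈ 16.9 cm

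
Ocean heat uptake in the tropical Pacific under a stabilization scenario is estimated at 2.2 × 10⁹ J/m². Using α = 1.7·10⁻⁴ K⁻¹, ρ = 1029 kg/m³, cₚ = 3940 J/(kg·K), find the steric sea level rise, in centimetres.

Δh = αQ/(ρcₚ) = 1.7×10⁻⁴ × 2.2×10⁹ / (1029 × 3940) ≈ 0.092249 m

9.2 cm of thermosteric rise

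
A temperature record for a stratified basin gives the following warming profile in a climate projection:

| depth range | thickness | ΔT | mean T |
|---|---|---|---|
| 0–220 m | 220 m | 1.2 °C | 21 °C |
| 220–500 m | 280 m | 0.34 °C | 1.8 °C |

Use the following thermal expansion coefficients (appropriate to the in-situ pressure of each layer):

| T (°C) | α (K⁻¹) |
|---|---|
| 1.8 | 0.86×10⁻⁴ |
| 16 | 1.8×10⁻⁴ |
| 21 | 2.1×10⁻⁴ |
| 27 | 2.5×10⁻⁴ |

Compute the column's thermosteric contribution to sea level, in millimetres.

Layer 1 at 21 °C → α = 2.1×10⁻⁴ K⁻¹
Layer 2 at 1.8 °C → α = 0.86×10⁻⁴ K⁻¹
Layer 1: 2.1×10⁻⁴ × 220 × 1.2 = 0.05544 m
0.86×10⁻⁴ × 0.34 × 280 = 0.0081872 m
Δh = 0.05544 + 0.0081872 = 0.0636272 m

63.6 mm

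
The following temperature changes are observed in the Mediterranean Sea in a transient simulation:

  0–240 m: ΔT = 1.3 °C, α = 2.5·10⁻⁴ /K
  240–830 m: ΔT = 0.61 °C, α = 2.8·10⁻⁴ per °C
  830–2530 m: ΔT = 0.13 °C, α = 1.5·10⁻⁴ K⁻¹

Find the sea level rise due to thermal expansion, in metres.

Layer 1: 2.5×10⁻⁴ × 240 × 1.3 = 0.07800 m
240–830 m: 0.61 × 2.8×10⁻⁴ × 590 = 0.100772 m
Layer 3: 1700 × 1.5×10⁻⁴ × 0.13 = 0.03315 m
Δh = 0.07800 + 0.100772 + 0.03315 = 0.211922 m ≈ 0.212 m

0.212 m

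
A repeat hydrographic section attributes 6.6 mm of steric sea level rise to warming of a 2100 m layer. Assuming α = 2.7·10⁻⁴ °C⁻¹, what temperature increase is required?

0.012 K

ΔT = Δh/(αH) = 0.0066 / (2.7×10⁻⁴ × 2100) ≈ 0.01164 K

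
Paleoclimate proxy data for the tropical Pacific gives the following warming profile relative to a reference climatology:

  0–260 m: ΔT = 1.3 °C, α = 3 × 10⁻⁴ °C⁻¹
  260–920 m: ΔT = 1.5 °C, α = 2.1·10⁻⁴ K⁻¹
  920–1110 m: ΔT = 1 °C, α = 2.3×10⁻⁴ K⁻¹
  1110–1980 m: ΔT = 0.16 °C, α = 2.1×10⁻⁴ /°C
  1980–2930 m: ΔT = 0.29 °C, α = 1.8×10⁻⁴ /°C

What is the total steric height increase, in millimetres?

1.3 × 3×10⁻⁴ × 260 = 0.10140 m
Layer 2: 1.5 × 2.1×10⁻⁴ × 660 = 0.20790 m
920–1110 m: 190 × 2.3×10⁻⁴ × 1 = 0.04370 m
870 × 0.16 × 2.1×10⁻⁴ = 0.029232 m
Layer 5: 1.8×10⁻⁴ × 0.29 × 950 = 0.04959 m
Δh = 0.10140 + 0.20790 + 0.04370 + 0.029232 + 0.04959 = 0.431822 m

430 mm of thermosteric rise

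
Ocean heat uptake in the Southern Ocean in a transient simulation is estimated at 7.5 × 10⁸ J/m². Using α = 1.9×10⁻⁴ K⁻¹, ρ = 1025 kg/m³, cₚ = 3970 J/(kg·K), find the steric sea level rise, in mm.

35.0 mm

Δh = αQ/(ρcₚ) = 1.9×10⁻⁴ × 7.5×10⁸ / (1025 × 3970) ≈ 0.035019 m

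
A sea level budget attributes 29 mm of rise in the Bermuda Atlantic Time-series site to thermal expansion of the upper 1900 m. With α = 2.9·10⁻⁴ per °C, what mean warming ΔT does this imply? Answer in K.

ΔT ≈ 0.0526 K

ΔT = Δh/(αH) = 0.029 / (2.9×10⁻⁴ × 1900) ≈ 0.05263 K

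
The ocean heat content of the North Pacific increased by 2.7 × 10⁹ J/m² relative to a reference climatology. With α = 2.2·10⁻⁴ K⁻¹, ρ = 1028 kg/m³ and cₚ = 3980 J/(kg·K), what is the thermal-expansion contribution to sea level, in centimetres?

Δh = αQ/(ρcₚ) = 2.2×10⁻⁴ × 2.7×10⁹ / (1028 × 3980) ≈ 0.14518 m

Δh ≈ 15 cm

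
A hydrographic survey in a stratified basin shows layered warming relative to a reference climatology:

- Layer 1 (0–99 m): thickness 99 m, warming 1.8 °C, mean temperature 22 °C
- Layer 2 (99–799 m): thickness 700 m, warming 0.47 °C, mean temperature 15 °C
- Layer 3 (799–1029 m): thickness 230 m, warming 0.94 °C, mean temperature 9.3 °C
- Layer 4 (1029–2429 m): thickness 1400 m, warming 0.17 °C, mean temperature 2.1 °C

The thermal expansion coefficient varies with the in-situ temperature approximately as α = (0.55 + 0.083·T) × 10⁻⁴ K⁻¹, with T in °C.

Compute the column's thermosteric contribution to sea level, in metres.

Δh ≈ 0.15 m

Layer 1: α = (0.55 + 0.083×22)×10⁻⁴ = 2.376×10⁻⁴ K⁻¹
Layer 2: α = (0.55 + 0.083×15)×10⁻⁴ = 1.795×10⁻⁴ K⁻¹
Layer 3: α = (0.55 + 0.083×9.3)×10⁻⁴ = 1.3219×10⁻⁴ K⁻¹
Layer 4: α = (0.55 + 0.083×2.1)×10⁻⁴ = 0.7243×10⁻⁴ K⁻¹
Layer 1: 2.376×10⁻⁴ × 1.8 × 99 = 0.04234032 m
99–799 m: 0.47 × 1.795×10⁻⁴ × 700 = 0.0590555 m
0.94 × 1.3219×10⁻⁴ × 230 = 0.028579478 m
Layer 4: 0.17 × 0.7243×10⁻⁴ × 1400 = 0.01723834 m
Δh = 0.04234032 + 0.0590555 + 0.028579478 + 0.01723834 = 0.147213638 m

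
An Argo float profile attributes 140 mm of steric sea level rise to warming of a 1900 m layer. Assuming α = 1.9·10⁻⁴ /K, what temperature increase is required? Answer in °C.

ΔT = Δh/(αH) = 0.14 / (1.9×10⁻⁴ × 1900) ≈ 0.3878 °C

0.388 °C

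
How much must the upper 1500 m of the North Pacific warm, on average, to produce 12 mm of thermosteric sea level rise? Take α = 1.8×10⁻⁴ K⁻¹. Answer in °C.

0.0444 °C

ΔT = Δh/(αH) = 0.012 / (1.8×10⁻⁴ × 1500) ≈ 0.04444 °C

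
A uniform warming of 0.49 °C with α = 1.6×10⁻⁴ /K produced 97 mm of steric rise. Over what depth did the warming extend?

1240 m

H = Δh/(αΔT) = 0.097 / (1.6×10⁻⁴ × 0.49) ≈ 1237 m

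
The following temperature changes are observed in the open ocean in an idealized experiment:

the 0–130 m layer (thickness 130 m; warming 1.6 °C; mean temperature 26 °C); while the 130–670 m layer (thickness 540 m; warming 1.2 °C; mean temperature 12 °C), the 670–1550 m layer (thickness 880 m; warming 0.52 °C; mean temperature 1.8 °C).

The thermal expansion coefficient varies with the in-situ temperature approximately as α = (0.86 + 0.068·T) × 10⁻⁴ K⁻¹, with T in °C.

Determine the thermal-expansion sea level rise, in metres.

Δh ≈ 0.208 m

Layer 1: α = (0.86 + 0.068×26)×10⁻⁴ = 2.628×10⁻⁴ K⁻¹
Layer 2: α = (0.86 + 0.068×12)×10⁻⁴ = 1.676×10⁻⁴ K⁻¹
Layer 3: α = (0.86 + 0.068×1.8)×10⁻⁴ = 0.9824×10⁻⁴ K⁻¹
0–130 m: 130 × 2.628×10⁻⁴ × 1.6 = 0.0546624 m
1.2 × 540 × 1.676×10⁻⁴ = 0.1086048 m
0.9824×10⁻⁴ × 880 × 0.52 = 0.044954624 m
Δh = 0.0546624 + 0.1086048 + 0.044954624 = 0.208221824 m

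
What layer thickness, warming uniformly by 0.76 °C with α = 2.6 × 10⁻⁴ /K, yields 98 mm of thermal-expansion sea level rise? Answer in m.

H = Δh/(αΔT) = 0.098 / (2.6×10⁻⁴ × 0.76) ≈ 496.0 m

H ≈ 500 m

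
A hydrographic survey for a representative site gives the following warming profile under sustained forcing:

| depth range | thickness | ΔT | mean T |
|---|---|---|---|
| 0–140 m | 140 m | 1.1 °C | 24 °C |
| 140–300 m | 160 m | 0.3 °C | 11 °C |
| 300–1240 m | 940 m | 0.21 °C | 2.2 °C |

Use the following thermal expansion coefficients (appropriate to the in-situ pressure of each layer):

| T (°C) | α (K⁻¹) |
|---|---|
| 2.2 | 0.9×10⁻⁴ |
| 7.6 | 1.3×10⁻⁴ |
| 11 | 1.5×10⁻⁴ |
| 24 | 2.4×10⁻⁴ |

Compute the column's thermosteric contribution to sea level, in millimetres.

Δh = 61.9 mm

Layer 1 at 24 °C → α = 2.4×10⁻⁴ K⁻¹
Layer 2 at 11 °C → α = 1.5×10⁻⁴ K⁻¹
Layer 3 at 2.2 °C → α = 0.9×10⁻⁴ K⁻¹
140 × 2.4×10⁻⁴ × 1.1 = 0.03696 m
Layer 2: 1.5×10⁻⁴ × 0.3 × 160 = 0.00720 m
300–1240 m: 0.21 × 0.9×10⁻⁴ × 940 = 0.017766 m
Δh = 0.03696 + 0.00720 + 0.017766 = 0.061926 m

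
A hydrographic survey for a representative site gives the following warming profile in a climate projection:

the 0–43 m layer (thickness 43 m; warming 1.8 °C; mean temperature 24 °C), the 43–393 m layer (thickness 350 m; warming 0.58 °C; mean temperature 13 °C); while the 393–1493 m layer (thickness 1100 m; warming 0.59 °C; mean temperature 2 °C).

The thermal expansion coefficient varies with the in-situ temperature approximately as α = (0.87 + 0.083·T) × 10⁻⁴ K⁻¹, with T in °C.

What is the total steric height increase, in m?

Layer 1: α = (0.87 + 0.083×24)×10⁻⁴ = 2.862×10⁻⁴ K⁻¹
Layer 2: α = (0.87 + 0.083×13)×10⁻⁴ = 1.949×10⁻⁴ K⁻¹
Layer 3: α = (0.87 + 0.083×2)×10⁻⁴ = 1.036×10⁻⁴ K⁻¹
Layer 1: 43 × 1.8 × 2.862×10⁻⁴ = 0.02215188 m
1.949×10⁻⁴ × 0.58 × 350 = 0.0395647 m
393–1493 m: 0.59 × 1.036×10⁻⁴ × 1100 = 0.0672364 m
Δh = 0.02215188 + 0.0395647 + 0.0672364 = 0.12895298 m ≈ 0.13 m

0.13 m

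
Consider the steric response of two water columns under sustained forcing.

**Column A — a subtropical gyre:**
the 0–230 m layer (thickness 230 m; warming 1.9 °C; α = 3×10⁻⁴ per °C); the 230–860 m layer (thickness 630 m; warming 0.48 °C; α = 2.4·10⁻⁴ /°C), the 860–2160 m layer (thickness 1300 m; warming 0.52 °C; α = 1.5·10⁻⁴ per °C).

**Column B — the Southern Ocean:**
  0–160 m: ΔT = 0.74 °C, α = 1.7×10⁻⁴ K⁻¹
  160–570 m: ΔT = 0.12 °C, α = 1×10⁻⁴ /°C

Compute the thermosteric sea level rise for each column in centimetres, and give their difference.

Δh_A ≈ 30.5 cm, Δh_B ≈ 2.50 cm; difference ≈ 28.0 cm

A Layer 1: 230 × 3×10⁻⁴ × 1.9 = 0.13110 m
A 230–860 m: 2.4×10⁻⁴ × 0.48 × 630 = 0.072576 m
A 860–2160 m: 1300 × 1.5×10⁻⁴ × 0.52 = 0.10140 m
A total: 0.305076 m
B 0–160 m: 160 × 0.74 × 1.7×10⁻⁴ = 0.020128 m
B Layer 2: 0.12 × 410 × 1×10⁻⁴ = 0.00492 m
B total: 0.025048 m
Difference: 0.305076 − 0.025048 = 0.280028 m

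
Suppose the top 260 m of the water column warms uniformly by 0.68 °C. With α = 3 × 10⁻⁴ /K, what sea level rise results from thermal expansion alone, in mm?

Δh = αΔT·H = 3×10⁻⁴ × 0.68 × 260 = 0.05304 m

53.0 mm of thermosteric rise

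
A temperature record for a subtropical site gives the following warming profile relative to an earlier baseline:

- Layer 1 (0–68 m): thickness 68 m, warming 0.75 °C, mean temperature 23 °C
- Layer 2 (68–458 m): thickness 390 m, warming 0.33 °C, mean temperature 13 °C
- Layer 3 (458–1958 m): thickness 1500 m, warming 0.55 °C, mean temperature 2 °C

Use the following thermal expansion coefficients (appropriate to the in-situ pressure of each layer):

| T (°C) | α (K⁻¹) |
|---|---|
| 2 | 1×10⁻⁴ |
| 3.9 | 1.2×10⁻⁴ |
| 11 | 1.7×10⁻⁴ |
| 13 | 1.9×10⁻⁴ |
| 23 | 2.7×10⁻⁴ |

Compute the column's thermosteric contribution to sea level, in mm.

Δh ≈ 121 mm

Layer 1 at 23 °C → α = 2.7×10⁻⁴ K⁻¹
Layer 2 at 13 °C → α = 1.9×10⁻⁴ K⁻¹
Layer 3 at 2 °C → α = 1×10⁻⁴ K⁻¹
0–68 m: 68 × 2.7×10⁻⁴ × 0.75 = 0.01377 m
1.9×10⁻⁴ × 390 × 0.33 = 0.024453 m
Layer 3: 0.55 × 1500 × 1×10⁻⁴ = 0.08250 m
Δh = 0.01377 + 0.024453 + 0.08250 = 0.120723 m ≈ 121 mm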